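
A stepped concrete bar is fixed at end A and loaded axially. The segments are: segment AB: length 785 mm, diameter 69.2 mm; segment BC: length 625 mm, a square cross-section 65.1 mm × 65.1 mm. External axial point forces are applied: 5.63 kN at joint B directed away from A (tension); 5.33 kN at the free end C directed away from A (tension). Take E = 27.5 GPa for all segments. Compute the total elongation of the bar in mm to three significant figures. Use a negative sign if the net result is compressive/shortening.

Internal axial forces (sectioning from the free end, tension +): N_BC = 5.33 kN, N_AB = 10.96 kN.
A_AB = 3761 mm².
A_BC = 4238 mm².
δ_AB = 10960·785/(3761·27500) = 0.08319 mm
δ_BC = 5330·625/(4238·27500) = 0.02858 mm
δ = Σδ_i = 0.1118 mm.

0.112 mm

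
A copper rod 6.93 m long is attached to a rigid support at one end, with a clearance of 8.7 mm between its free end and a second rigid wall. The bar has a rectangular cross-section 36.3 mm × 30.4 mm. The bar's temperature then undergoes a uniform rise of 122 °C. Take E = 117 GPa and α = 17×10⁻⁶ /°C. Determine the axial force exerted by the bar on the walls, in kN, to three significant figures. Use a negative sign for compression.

-106 kN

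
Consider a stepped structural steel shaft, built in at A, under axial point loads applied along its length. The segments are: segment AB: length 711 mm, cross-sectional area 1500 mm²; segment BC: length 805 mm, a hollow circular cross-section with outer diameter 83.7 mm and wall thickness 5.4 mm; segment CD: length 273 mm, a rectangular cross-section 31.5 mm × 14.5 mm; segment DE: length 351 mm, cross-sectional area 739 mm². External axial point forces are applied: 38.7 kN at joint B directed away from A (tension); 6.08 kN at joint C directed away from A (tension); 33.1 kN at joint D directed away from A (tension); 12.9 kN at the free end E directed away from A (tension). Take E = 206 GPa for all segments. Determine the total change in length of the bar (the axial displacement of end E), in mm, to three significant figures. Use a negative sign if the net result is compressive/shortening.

Internal axial forces (sectioning from the free end, tension +): N_DE = 12.9 kN, N_CD = 46 kN, N_BC = 52.08 kN, N_AB = 90.78 kN.
A_BC = 1328 mm².
A_CD = 456.8 mm².
δ_AB = 90780·711/(1500·206000) = 0.2089 mm
δ_BC = 52080·805/(1328·206000) = 0.1532 mm
δ_CD = 46000·273/(456.8·206000) = 0.1335 mm
δ_DE = 12900·351/(739·206000) = 0.02974 mm
δ = Σδ_i = 0.5253 mm.

0.525 mm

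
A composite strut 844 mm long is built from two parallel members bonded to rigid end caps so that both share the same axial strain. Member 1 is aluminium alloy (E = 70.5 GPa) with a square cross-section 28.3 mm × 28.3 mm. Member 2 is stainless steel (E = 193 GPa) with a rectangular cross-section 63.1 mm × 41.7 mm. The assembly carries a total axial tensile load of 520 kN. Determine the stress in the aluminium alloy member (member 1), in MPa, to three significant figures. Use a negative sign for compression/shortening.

65.0 MPa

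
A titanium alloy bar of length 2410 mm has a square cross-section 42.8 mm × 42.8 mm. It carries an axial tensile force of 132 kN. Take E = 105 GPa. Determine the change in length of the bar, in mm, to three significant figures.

A = 1832 mm².
δ_mech = NL/(AE) = 132000·2410/(1832·105000) = 1.654 mm.

1.65 mm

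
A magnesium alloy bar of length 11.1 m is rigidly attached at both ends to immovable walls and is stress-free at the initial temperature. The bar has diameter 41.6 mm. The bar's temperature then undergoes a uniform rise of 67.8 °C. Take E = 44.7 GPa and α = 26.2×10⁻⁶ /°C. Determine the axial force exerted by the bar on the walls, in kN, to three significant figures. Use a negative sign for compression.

-108 kN

Free thermal expansion αLΔT = 26.2e-6 · 11100 · 67.8 = 19.72 mm.
The walls impose strain ε = −(19.72)/11100 = -1.7764e-03; σ = Eε = 44700 · -1.7764e-03 = -79.4 MPa.
Wall reaction R = σ·A = -79.4·1359 = -107900 N = -107.9 kN.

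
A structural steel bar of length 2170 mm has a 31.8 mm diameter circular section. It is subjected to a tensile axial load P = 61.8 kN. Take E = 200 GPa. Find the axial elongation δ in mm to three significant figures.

A = 794.2 mm².
δ_mech = NL/(AE) = 61800·2170/(794.2·200000) = 0.8443 mm.

0.844 mm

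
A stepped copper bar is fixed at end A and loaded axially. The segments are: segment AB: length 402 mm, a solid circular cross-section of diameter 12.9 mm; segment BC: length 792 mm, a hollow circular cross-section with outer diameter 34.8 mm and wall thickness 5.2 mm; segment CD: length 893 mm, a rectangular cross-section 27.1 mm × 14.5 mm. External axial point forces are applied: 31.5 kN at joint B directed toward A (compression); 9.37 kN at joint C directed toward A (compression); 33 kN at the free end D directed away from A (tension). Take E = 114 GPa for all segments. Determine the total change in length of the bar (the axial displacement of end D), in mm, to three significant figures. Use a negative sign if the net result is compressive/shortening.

Internal axial forces (sectioning from the free end, tension +): N_CD = 33 kN, N_BC = 23.63 kN, N_AB = -7.87 kN.
A_AB = 130.7 mm².
A_BC = 483.6 mm².
A_CD = 393 mm².
δ_AB = -7870·402/(130.7·114000) = -0.2123 mm
δ_BC = 23630·792/(483.6·114000) = 0.3395 mm
δ_CD = 33000·893/(393·114000) = 0.6578 mm
δ = Σδ_i = 0.785 mm.

0.785 mm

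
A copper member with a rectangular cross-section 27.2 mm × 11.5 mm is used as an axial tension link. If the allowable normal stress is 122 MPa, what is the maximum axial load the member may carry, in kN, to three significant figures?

38.2 kN

A = 312.8 mm².
P_max = σ_allow · A = 122 · 312.8 = 38160 N = 38.16 kN.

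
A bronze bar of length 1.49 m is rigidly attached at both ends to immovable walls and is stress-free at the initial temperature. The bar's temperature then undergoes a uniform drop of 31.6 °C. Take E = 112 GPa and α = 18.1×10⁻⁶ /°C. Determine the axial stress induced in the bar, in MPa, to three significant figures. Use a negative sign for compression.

64.1 MPa

Free thermal expansion αLΔT = 18.1e-6 · 1490 · -31.6 = -0.8522 mm.
The walls impose strain ε = −(-0.8522)/1490 = 5.7196e-04; σ = Eε = 112000 · 5.7196e-04 = 64.06 MPa.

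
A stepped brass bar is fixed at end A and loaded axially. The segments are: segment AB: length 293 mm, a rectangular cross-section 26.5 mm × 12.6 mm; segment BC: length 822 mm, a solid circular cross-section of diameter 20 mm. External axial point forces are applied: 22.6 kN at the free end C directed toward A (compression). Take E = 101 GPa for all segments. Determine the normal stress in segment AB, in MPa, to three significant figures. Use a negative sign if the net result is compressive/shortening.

-67.7 MPa

Internal axial forces (sectioning from the free end, tension +): N_BC = -22.6 kN, N_AB = -22.6 kN.
A_AB = 333.9 mm².
σ_AB = N_AB/A_AB = -22600/333.9 = -67.68 MPa.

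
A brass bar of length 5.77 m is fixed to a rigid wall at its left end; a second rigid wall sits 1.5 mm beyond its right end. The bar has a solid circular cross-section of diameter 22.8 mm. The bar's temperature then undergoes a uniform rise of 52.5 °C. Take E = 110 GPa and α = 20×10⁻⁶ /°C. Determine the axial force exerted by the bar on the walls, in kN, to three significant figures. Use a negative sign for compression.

-35.5 kN

Free thermal expansion αLΔT = 20e-6 · 5770 · 52.5 = 6.058 mm.
The walls engage after the gap closes; constrained expansion = 6.058 − 1.5 = 4.558 mm.
The walls impose strain ε = −(4.558)/5770 = -7.9003e-04; σ = Eε = 110000 · -7.9003e-04 = -86.9 MPa.
Wall reaction R = σ·A = -86.9·408.3 = -35480 N = -35.48 kN.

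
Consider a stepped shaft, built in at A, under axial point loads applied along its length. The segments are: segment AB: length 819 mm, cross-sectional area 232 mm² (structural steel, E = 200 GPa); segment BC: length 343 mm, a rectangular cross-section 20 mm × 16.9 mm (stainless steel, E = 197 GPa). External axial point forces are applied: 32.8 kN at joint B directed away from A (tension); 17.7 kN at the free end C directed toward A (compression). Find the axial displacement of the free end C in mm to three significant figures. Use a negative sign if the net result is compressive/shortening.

0.175 mm

Internal axial forces (sectioning from the free end, tension +): N_BC = -17.7 kN, N_AB = 15.1 kN.
A_BC = 338 mm².
δ_AB = 15100·819/(232·200000) = 0.2665 mm
δ_BC = -17700·343/(338·197000) = -0.09118 mm
δ = Σδ_i = 0.1754 mm.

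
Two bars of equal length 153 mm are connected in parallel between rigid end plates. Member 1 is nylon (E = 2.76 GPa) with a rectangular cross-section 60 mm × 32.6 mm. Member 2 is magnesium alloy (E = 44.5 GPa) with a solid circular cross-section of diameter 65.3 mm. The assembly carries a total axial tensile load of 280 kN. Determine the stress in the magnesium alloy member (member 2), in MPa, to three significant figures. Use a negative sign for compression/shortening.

80.7 MPa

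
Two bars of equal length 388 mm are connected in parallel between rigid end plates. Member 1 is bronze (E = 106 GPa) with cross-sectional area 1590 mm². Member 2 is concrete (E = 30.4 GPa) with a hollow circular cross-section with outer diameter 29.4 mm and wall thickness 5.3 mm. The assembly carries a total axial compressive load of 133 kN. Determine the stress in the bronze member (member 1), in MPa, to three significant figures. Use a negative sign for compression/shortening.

-78.0 MPa

A_2 = 401.3 mm².
Equal strain + equilibrium ⇒ each member carries load in proportion to AE: A₁E₁ = 168500000 N, A₂E₂ = 12200000 N, ΣAE = 180700000 N.
σ₁ = P·E₁/ΣAE = -133000·106000/180700000 = -78 MPa.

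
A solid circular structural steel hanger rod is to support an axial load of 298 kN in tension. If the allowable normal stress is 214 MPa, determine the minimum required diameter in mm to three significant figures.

42.1 mm

Required area A ≥ P/σ_allow = 298000/214 = 1393 mm².
For a solid circular section, d ≥ √(4A/π) = 42.11 mm.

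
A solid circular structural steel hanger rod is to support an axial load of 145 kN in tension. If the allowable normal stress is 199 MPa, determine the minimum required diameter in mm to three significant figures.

Required area A ≥ P/σ_allow = 145000/199 = 728.6 mm².
For a solid circular section, d ≥ √(4A/π) = 30.46 mm.

30.5 mm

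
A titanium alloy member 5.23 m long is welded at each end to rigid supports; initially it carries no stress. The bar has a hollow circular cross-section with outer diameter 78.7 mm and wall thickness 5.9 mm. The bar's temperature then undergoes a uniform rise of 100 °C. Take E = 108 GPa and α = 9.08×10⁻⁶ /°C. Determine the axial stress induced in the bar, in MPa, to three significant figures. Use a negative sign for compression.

Free thermal expansion αLΔT = 9.08e-6 · 5230 · 100 = 4.749 mm.
The walls impose strain ε = −(4.749)/5230 = -9.0800e-04; σ = Eε = 108000 · -9.0800e-04 = -98.06 MPa.

-98.1 MPa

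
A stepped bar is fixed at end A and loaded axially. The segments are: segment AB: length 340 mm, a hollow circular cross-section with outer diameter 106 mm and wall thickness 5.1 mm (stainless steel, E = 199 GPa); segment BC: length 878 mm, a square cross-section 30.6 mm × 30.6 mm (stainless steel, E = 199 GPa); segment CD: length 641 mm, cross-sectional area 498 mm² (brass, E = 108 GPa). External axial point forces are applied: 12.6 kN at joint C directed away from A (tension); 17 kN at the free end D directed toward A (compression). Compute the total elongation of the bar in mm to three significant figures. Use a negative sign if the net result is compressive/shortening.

-0.228 mm

Internal axial forces (sectioning from the free end, tension +): N_CD = -17 kN, N_BC = -4.4 kN, N_AB = -4.4 kN.
A_AB = 1617 mm².
A_BC = 936.4 mm².
δ_AB = -4400·340/(1617·199000) = -0.00465 mm
δ_BC = -4400·878/(936.4·199000) = -0.02073 mm
δ_CD = -17000·641/(498·108000) = -0.2026 mm
δ = Σδ_i = -0.228 mm.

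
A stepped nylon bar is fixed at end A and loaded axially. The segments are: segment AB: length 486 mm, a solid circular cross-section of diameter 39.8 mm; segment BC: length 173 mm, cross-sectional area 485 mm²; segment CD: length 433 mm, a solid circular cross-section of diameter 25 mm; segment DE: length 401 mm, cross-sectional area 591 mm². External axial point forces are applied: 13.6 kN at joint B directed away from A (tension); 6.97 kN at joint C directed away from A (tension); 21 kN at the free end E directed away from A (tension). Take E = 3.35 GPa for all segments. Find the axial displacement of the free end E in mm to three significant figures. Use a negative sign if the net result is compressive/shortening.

17.6 mm

Internal axial forces (sectioning from the free end, tension +): N_DE = 21 kN, N_CD = 21 kN, N_BC = 27.97 kN, N_AB = 41.57 kN.
A_AB = 1244 mm².
A_CD = 490.9 mm².
δ_AB = 41570·486/(1244·3350) = 4.847 mm
δ_BC = 27970·173/(485·3350) = 2.978 mm
δ_CD = 21000·433/(490.9·3350) = 5.53 mm
δ_DE = 21000·401/(591·3350) = 4.253 mm
δ = Σδ_i = 17.61 mm.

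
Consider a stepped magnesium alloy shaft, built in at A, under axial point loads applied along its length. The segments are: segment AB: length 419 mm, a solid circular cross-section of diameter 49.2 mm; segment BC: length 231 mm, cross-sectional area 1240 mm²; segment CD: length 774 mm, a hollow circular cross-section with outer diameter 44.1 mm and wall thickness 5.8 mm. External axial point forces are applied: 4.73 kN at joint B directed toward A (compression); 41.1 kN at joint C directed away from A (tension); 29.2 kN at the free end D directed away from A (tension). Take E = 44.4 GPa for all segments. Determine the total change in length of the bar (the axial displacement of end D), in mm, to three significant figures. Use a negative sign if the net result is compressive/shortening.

1.35 mm

Internal axial forces (sectioning from the free end, tension +): N_CD = 29.2 kN, N_BC = 70.3 kN, N_AB = 65.57 kN.
A_AB = 1901 mm².
A_CD = 697.9 mm².
δ_AB = 65570·419/(1901·44400) = 0.3255 mm
δ_BC = 70300·231/(1240·44400) = 0.295 mm
δ_CD = 29200·774/(697.9·44400) = 0.7294 mm
δ = Σδ_i = 1.35 mm.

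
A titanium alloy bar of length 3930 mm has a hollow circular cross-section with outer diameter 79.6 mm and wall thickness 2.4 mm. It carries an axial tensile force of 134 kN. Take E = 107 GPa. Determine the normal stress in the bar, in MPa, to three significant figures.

230 MPa

A = 582.1 mm².
σ = N/A = 134000/582.1 = 230.2 MPa.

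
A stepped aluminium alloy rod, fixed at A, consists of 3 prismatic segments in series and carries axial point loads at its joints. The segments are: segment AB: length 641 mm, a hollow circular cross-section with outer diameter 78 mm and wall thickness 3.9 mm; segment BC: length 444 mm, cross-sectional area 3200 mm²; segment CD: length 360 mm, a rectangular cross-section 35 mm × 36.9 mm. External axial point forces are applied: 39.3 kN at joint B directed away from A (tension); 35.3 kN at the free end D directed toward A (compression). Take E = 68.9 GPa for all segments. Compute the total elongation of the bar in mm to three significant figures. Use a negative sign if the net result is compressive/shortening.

-0.173 mm

Internal axial forces (sectioning from the free end, tension +): N_CD = -35.3 kN, N_BC = -35.3 kN, N_AB = 4 kN.
A_AB = 907.9 mm².
A_CD = 1292 mm².
δ_AB = 4000·641/(907.9·68900) = 0.04099 mm
δ_BC = -35300·444/(3200·68900) = -0.07109 mm
δ_CD = -35300·360/(1292·68900) = -0.1428 mm
δ = Σδ_i = -0.1729 mm.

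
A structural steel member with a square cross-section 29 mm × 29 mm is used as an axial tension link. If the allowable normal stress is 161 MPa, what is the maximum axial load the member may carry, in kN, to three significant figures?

A = 841 mm².
P_max = σ_allow · A = 161 · 841 = 135400 N = 135.4 kN.

135 kN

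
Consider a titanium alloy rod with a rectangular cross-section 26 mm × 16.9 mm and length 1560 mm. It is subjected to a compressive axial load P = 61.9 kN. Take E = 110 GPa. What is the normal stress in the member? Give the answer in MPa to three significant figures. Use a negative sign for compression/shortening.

A = 439.4 mm².
σ = N/A = -61900/439.4 = -140.9 MPa.

-141 MPa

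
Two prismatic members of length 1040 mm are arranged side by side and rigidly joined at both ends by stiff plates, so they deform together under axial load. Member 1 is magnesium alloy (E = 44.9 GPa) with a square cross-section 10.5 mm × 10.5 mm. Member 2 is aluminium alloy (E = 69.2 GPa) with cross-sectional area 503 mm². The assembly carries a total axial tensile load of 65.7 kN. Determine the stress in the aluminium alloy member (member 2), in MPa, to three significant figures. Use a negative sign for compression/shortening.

A_1 = 110.2 mm².
Equal strain + equilibrium ⇒ each member carries load in proportion to AE: A₁E₁ = 4950000 N, A₂E₂ = 34810000 N, ΣAE = 39760000 N.
σ₂ = P·E₂/ΣAE = 65700·69200/39760000 = 114.4 MPa.

114 MPa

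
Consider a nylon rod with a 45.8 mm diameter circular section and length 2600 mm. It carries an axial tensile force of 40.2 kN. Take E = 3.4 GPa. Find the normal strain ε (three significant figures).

0.00718

A = 1647 mm².
σ = N/A = 24.4 MPa; ε = σ/E = 24.4/3400 = 7.177e-03.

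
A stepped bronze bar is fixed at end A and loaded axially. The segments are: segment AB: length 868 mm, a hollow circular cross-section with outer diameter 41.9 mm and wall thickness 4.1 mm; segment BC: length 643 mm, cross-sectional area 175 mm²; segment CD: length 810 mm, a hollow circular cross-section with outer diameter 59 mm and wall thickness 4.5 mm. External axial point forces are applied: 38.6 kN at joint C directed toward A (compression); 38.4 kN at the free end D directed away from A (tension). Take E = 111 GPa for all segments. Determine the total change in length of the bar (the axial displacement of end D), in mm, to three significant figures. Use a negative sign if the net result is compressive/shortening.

0.354 mm

Internal axial forces (sectioning from the free end, tension +): N_CD = 38.4 kN, N_BC = -0.2 kN, N_AB = -0.2 kN.
A_AB = 486.9 mm².
A_CD = 770.5 mm².
δ_AB = -200·868/(486.9·111000) = -0.003212 mm
δ_BC = -200·643/(175·111000) = -0.00662 mm
δ_CD = 38400·810/(770.5·111000) = 0.3637 mm
δ = Σδ_i = 0.3539 mm.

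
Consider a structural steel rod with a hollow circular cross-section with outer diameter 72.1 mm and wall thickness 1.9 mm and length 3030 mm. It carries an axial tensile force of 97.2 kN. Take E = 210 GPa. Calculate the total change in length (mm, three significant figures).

3.35 mm

A = 419 mm².
δ_mech = NL/(AE) = 97200·3030/(419·210000) = 3.347 mm.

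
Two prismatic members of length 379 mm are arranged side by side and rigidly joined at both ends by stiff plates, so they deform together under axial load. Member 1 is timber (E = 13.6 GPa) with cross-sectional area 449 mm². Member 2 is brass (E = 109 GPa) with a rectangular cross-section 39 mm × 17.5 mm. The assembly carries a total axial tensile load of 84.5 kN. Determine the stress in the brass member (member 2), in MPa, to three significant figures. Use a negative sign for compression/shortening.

114 MPa

A_2 = 682.5 mm².
Equal strain + equilibrium ⇒ each member carries load in proportion to AE: A₁E₁ = 6106000 N, A₂E₂ = 74390000 N, ΣAE = 80500000 N.
σ₂ = P·E₂/ΣAE = 84500·109000/80500000 = 114.4 MPa.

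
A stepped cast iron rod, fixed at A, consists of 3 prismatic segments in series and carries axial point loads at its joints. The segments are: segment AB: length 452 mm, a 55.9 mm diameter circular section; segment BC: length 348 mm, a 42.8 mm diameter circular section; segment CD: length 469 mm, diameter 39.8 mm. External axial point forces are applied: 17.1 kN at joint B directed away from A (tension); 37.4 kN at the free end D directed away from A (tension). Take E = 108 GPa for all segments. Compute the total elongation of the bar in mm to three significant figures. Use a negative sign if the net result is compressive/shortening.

0.307 mm

Internal axial forces (sectioning from the free end, tension +): N_CD = 37.4 kN, N_BC = 37.4 kN, N_AB = 54.5 kN.
A_AB = 2454 mm².
A_BC = 1439 mm².
A_CD = 1244 mm².
δ_AB = 54500·452/(2454·108000) = 0.09294 mm
δ_BC = 37400·348/(1439·108000) = 0.08376 mm
δ_CD = 37400·469/(1244·108000) = 0.1305 mm
δ = Σδ_i = 0.3072 mm.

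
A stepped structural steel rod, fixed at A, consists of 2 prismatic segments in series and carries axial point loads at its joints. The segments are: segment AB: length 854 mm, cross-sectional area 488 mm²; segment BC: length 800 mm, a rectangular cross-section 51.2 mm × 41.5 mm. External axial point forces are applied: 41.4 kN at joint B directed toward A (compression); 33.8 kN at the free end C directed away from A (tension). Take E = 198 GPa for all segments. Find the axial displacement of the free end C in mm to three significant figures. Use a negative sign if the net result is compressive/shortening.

Internal axial forces (sectioning from the free end, tension +): N_BC = 33.8 kN, N_AB = -7.6 kN.
A_BC = 2125 mm².
δ_AB = -7600·854/(488·198000) = -0.06717 mm
δ_BC = 33800·800/(2125·198000) = 0.06427 mm
δ = Σδ_i = -0.002899 mm.

-0.00290 mm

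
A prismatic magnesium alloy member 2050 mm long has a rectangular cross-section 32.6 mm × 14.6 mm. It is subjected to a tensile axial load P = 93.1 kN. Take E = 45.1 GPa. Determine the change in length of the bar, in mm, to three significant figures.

A = 476 mm².
δ_mech = NL/(AE) = 93100·2050/(476·45100) = 8.891 mm.

8.89 mm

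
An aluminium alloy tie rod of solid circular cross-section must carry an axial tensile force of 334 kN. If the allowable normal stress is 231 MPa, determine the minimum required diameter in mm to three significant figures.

Required area A ≥ P/σ_allow = 334000/231 = 1446 mm².
For a solid circular section, d ≥ √(4A/π) = 42.91 mm.

42.9 mm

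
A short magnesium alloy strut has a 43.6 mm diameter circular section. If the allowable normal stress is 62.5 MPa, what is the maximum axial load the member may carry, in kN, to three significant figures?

93.3 kN

A = 1493 mm².
P_max = σ_allow · A = 62.5 · 1493 = 93310 N = 93.31 kN.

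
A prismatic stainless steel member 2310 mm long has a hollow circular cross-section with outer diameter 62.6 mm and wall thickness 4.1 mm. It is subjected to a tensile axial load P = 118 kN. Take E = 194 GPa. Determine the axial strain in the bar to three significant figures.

A = 753.5 mm².
σ = N/A = 156.6 MPa; ε = σ/E = 156.6/194000 = 8.072e-04.

8.07e-04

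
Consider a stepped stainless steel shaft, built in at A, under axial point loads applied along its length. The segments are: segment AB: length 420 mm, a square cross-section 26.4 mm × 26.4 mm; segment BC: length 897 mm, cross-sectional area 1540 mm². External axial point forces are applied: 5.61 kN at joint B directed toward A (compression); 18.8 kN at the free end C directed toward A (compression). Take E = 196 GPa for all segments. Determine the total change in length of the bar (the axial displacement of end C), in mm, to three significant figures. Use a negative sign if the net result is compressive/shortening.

Internal axial forces (sectioning from the free end, tension +): N_BC = -18.8 kN, N_AB = -24.41 kN.
A_AB = 697 mm².
δ_AB = -24410·420/(697·196000) = -0.07505 mm
δ_BC = -18800·897/(1540·196000) = -0.05587 mm
δ = Σδ_i = -0.1309 mm.

-0.131 mm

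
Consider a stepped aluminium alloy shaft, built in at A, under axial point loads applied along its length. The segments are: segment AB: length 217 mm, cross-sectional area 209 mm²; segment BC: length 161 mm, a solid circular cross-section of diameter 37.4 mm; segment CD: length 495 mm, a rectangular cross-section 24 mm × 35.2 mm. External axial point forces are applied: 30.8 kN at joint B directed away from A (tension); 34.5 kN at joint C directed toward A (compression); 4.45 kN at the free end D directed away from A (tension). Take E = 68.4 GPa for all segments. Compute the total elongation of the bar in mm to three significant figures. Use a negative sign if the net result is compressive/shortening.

Internal axial forces (sectioning from the free end, tension +): N_CD = 4.45 kN, N_BC = -30.05 kN, N_AB = 0.75 kN.
A_BC = 1099 mm².
A_CD = 844.8 mm².
δ_AB = 750·217/(209·68400) = 0.01138 mm
δ_BC = -30050·161/(1099·68400) = -0.06438 mm
δ_CD = 4450·495/(844.8·68400) = 0.03812 mm
δ = Σδ_i = -0.01488 mm.

-0.0149 mm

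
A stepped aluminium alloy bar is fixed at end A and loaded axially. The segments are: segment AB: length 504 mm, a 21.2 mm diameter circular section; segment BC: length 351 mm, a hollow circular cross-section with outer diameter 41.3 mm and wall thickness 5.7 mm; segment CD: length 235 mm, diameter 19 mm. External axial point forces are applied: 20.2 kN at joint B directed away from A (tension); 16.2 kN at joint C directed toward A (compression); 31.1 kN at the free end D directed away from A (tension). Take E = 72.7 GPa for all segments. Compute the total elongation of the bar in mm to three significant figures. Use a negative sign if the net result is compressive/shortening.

1.16 mm

Internal axial forces (sectioning from the free end, tension +): N_CD = 31.1 kN, N_BC = 14.9 kN, N_AB = 35.1 kN.
A_AB = 353 mm².
A_BC = 637.5 mm².
A_CD = 283.5 mm².
δ_AB = 35100·504/(353·72700) = 0.6894 mm
δ_BC = 14900·351/(637.5·72700) = 0.1128 mm
δ_CD = 31100·235/(283.5·72700) = 0.3546 mm
δ = Σδ_i = 1.157 mm.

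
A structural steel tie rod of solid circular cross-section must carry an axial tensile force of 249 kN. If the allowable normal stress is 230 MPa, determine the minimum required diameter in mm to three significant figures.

Required area A ≥ P/σ_allow = 249000/230 = 1083 mm².
For a solid circular section, d ≥ √(4A/π) = 37.13 mm.

37.1 mm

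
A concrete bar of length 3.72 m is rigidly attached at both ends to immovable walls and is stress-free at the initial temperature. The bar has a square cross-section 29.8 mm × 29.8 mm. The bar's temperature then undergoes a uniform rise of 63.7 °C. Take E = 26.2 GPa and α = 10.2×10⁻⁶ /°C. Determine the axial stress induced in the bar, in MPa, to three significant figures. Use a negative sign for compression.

-17.0 MPa

Free thermal expansion αLΔT = 10.2e-6 · 3720 · 63.7 = 2.417 mm.
The walls impose strain ε = −(2.417)/3720 = -6.4974e-04; σ = Eε = 26200 · -6.4974e-04 = -17.02 MPa.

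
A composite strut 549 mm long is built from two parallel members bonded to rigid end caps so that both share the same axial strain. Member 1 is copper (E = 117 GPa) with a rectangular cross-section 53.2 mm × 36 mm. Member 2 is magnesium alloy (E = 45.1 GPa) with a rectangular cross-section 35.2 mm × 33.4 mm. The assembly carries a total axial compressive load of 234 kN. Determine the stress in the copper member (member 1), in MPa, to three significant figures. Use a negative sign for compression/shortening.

A_1 = 1915 mm².
A_2 = 1176 mm².
Equal strain + equilibrium ⇒ each member carries load in proportion to AE: A₁E₁ = 224100000 N, A₂E₂ = 53020000 N, ΣAE = 277100000 N.
σ₁ = P·E₁/ΣAE = -234000·117000/277100000 = -98.8 MPa.

-98.8 MPa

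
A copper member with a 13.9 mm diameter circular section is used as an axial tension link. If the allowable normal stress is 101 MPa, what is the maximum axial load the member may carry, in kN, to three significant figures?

A = 151.7 mm².
P_max = σ_allow · A = 101 · 151.7 = 15330 N = 15.33 kN.

15.3 kN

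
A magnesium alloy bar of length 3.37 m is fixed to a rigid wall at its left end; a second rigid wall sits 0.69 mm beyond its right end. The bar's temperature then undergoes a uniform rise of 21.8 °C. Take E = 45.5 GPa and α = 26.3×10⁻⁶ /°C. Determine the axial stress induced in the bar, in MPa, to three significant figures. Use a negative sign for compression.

Free thermal expansion αLΔT = 26.3e-6 · 3370 · 21.8 = 1.932 mm.
The walls engage after the gap closes; constrained expansion = 1.932 − 0.69 = 1.242 mm.
The walls impose strain ε = −(1.242)/3370 = -3.6859e-04; σ = Eε = 45500 · -3.6859e-04 = -16.77 MPa.

-16.8 MPa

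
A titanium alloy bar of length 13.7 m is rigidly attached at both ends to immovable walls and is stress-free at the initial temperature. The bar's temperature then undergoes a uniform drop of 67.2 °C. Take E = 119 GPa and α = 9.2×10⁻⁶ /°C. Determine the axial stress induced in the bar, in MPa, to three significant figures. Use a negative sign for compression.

Free thermal expansion αLΔT = 9.2e-6 · 13700 · -67.2 = -8.47 mm.
The walls impose strain ε = −(-8.47)/13700 = 6.1824e-04; σ = Eε = 119000 · 6.1824e-04 = 73.57 MPa.

73.6 MPa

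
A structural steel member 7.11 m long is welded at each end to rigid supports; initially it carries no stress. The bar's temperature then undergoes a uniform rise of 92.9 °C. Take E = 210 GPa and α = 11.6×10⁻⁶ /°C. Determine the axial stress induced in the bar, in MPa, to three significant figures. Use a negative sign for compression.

Free thermal expansion αLΔT = 11.6e-6 · 7110 · 92.9 = 7.662 mm.
The walls impose strain ε = −(7.662)/7110 = -1.0776e-03; σ = Eε = 210000 · -1.0776e-03 = -226.3 MPa.

-226 MPa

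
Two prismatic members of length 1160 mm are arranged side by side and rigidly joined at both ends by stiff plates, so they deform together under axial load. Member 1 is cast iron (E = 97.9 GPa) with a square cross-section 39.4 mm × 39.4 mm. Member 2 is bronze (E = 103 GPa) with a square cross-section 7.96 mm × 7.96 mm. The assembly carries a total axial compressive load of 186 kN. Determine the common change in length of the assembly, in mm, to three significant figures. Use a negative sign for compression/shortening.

-1.36 mm

A_1 = 1552 mm².
A_2 = 63.36 mm².
Equal strain + equilibrium ⇒ each member carries load in proportion to AE: A₁E₁ = 152000000 N, A₂E₂ = 6526000 N, ΣAE = 158500000 N.
δ = PL/ΣAE = -186000·1160/158500000 = -1.361 mm.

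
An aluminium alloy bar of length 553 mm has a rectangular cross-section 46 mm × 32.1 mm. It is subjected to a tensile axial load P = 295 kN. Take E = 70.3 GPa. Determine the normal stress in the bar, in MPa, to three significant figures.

200 MPa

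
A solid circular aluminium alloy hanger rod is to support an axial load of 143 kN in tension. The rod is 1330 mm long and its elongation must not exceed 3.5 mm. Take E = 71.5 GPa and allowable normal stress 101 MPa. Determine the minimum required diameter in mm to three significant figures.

42.5 mm

Required area A ≥ P/σ_allow = 143000/101 = 1416 mm².
For a solid circular section, d ≥ √(4A/π) = 42.46 mm.
Elongation limit: A ≥ PL/(Eδ_allow) = 143000·1330/(71500·3.5) = 760 mm² ⇒ d ≥ 31.11 mm.
The stress limit governs.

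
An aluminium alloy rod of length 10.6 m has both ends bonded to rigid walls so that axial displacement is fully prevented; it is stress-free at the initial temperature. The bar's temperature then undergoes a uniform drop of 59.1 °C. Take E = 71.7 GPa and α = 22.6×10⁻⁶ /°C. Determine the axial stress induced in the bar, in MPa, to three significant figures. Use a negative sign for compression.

95.8 MPa

Free thermal expansion αLΔT = 22.6e-6 · 10600 · -59.1 = -14.16 mm.
The walls impose strain ε = −(-14.16)/10600 = 1.3357e-03; σ = Eε = 71700 · 1.3357e-03 = 95.77 MPa.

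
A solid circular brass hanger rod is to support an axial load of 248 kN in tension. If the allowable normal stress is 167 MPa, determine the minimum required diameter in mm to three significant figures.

43.5 mm

Required area A ≥ P/σ_allow = 248000/167 = 1485 mm².
For a solid circular section, d ≥ √(4A/π) = 43.48 mm.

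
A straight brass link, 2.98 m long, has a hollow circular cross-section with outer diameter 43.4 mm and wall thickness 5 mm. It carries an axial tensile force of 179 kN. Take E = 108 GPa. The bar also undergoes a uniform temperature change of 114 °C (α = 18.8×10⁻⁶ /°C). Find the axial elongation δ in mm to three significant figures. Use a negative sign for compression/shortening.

14.6 mm

A = 603.2 mm².
δ_mech = NL/(AE) = 179000·2980/(603.2·108000) = 8.188 mm.
δ_thermal = αLΔT = 18.8e-6·2980·114 = 6.387 mm.
δ = δ_mech + δ_thermal = 14.58 mm.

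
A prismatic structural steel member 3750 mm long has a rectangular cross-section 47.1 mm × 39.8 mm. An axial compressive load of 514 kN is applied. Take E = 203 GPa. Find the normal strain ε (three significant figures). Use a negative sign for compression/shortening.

-0.00135

A = 1875 mm².
σ = N/A = -274.2 MPa; ε = σ/E = -274.2/203000 = -1.351e-03.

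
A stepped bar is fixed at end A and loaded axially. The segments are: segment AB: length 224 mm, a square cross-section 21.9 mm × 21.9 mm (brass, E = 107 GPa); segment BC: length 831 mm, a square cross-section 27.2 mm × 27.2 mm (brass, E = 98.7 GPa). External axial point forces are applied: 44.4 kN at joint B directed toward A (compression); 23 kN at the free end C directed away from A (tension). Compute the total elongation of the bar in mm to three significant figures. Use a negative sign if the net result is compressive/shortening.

Internal axial forces (sectioning from the free end, tension +): N_BC = 23 kN, N_AB = -21.4 kN.
A_AB = 479.6 mm².
A_BC = 739.8 mm².
δ_AB = -21400·224/(479.6·107000) = -0.09341 mm
δ_BC = 23000·831/(739.8·98700) = 0.2617 mm
δ = Σδ_i = 0.1683 mm.

0.168 mm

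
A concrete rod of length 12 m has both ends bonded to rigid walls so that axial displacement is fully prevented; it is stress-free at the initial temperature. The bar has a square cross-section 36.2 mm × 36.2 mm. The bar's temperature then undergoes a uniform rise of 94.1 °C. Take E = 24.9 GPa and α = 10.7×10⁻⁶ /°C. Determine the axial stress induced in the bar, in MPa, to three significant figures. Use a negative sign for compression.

Free thermal expansion αLΔT = 10.7e-6 · 12000 · 94.1 = 12.08 mm.
The walls impose strain ε = −(12.08)/12000 = -1.0069e-03; σ = Eε = 24900 · -1.0069e-03 = -25.07 MPa.

-25.1 MPa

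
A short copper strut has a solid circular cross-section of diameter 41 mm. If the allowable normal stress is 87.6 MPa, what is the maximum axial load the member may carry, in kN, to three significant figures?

116 kN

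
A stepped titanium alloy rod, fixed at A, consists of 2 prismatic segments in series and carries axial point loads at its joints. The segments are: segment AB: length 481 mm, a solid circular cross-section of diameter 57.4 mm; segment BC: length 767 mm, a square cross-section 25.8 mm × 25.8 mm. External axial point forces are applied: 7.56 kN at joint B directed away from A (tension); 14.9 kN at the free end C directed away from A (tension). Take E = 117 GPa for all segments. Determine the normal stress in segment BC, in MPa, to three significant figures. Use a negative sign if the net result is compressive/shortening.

22.4 MPa

Internal axial forces (sectioning from the free end, tension +): N_BC = 14.9 kN, N_AB = 22.46 kN.
A_BC = 665.6 mm².
σ_BC = N_BC/A_BC = 14900/665.6 = 22.38 MPa.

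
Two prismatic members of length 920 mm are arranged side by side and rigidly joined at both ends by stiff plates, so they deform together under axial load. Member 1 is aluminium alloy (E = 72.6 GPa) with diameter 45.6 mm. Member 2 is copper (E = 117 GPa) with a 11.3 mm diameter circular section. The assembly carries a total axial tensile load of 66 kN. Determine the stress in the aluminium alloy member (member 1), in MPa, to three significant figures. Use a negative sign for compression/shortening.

A_1 = 1633 mm².
A_2 = 100.3 mm².
Equal strain + equilibrium ⇒ each member carries load in proportion to AE: A₁E₁ = 118600000 N, A₂E₂ = 11730000 N, ΣAE = 130300000 N.
σ₁ = P·E₁/ΣAE = 66000·72600/130300000 = 36.77 MPa.

36.8 MPa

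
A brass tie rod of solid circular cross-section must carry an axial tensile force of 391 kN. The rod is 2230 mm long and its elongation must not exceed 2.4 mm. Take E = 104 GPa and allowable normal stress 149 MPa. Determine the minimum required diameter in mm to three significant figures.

Required area A ≥ P/σ_allow = 391000/149 = 2624 mm².
For a solid circular section, d ≥ √(4A/π) = 57.8 mm.
Elongation limit: A ≥ PL/(Eδ_allow) = 391000·2230/(104000·2.4) = 3493 mm² ⇒ d ≥ 66.69 mm.
The elongation limit governs.

66.7 mm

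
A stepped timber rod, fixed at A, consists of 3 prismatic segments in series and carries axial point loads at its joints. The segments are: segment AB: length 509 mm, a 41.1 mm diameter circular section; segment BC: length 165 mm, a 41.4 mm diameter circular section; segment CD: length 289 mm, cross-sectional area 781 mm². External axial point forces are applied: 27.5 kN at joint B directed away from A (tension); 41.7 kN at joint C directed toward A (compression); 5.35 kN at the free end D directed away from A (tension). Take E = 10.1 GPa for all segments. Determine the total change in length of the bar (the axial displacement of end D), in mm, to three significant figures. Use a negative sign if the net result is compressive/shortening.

-0.581 mm

Internal axial forces (sectioning from the free end, tension +): N_CD = 5.35 kN, N_BC = -36.35 kN, N_AB = -8.85 kN.
A_AB = 1327 mm².
A_BC = 1346 mm².
δ_AB = -8850·509/(1327·10100) = -0.3362 mm
δ_BC = -36350·165/(1346·10100) = -0.4411 mm
δ_CD = 5350·289/(781·10100) = 0.196 mm
δ = Σδ_i = -0.5813 mm.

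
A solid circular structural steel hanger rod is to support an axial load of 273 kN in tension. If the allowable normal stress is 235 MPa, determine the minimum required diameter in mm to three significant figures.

38.5 mm

Required area A ≥ P/σ_allow = 273000/235 = 1162 mm².
For a solid circular section, d ≥ √(4A/π) = 38.46 mm.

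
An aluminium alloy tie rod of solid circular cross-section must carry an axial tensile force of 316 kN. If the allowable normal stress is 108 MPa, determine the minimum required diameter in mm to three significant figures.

61.0 mm

Required area A ≥ P/σ_allow = 316000/108 = 2926 mm².
For a solid circular section, d ≥ √(4A/π) = 61.04 mm.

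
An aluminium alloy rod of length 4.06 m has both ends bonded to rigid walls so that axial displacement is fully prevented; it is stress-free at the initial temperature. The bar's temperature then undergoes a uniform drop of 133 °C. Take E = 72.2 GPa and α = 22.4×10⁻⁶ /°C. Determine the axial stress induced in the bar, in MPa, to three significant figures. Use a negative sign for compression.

Free thermal expansion αLΔT = 22.4e-6 · 4060 · -133 = -12.1 mm.
The walls impose strain ε = −(-12.1)/4060 = 2.9792e-03; σ = Eε = 72200 · 2.9792e-03 = 215.1 MPa.

215 MPa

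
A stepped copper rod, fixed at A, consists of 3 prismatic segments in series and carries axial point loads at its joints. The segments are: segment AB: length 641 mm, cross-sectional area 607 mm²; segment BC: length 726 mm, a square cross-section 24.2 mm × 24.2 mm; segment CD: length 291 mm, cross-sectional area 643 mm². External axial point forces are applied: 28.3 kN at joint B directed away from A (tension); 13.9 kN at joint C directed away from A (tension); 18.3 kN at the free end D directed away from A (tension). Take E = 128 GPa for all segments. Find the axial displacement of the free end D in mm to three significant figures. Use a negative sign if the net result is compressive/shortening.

Internal axial forces (sectioning from the free end, tension +): N_CD = 18.3 kN, N_BC = 32.2 kN, N_AB = 60.5 kN.
A_BC = 585.6 mm².
δ_AB = 60500·641/(607·128000) = 0.4991 mm
δ_BC = 32200·726/(585.6·128000) = 0.3119 mm
δ_CD = 18300·291/(643·128000) = 0.0647 mm
δ = Σδ_i = 0.8757 mm.

0.876 mm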